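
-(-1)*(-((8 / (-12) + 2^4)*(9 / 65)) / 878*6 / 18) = -23 / 28535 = -0.00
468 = 468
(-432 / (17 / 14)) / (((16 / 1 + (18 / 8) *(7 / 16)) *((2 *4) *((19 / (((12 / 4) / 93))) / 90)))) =-4354560 / 10884131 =-0.40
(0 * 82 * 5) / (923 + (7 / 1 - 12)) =0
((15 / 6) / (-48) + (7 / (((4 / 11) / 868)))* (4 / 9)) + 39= 2149969 / 288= 7465.17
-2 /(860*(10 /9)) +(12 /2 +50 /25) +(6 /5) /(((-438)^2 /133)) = 549866107 /68744100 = 8.00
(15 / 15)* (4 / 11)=0.36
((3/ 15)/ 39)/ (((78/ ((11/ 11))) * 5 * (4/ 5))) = 1/ 60840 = 0.00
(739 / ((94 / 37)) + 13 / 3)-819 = -147707 / 282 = -523.78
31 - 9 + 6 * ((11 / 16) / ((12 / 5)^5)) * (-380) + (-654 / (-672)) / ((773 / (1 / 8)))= 2077483685 / 897619968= 2.31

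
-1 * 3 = -3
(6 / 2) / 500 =3 / 500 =0.01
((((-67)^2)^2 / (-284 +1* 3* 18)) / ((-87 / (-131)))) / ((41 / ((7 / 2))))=-18478577957 / 1640820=-11261.79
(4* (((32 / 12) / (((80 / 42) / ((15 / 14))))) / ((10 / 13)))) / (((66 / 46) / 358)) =107042 / 55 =1946.22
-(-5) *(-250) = -1250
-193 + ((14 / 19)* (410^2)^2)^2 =156504534490771599930327 / 361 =433530566456431024737.75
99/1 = 99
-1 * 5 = -5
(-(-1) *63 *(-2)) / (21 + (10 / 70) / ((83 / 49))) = -747 / 125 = -5.98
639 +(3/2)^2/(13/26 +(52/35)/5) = 39793/62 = 641.82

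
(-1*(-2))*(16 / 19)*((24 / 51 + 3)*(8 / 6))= 7552 / 969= 7.79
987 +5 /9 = 8888 /9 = 987.56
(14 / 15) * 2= 28 / 15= 1.87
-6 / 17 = -0.35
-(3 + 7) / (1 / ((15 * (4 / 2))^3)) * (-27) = 7290000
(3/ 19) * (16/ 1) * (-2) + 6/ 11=-942/ 209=-4.51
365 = 365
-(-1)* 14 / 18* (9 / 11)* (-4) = -2.55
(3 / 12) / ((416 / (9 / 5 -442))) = -2201 / 8320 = -0.26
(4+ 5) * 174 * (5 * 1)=7830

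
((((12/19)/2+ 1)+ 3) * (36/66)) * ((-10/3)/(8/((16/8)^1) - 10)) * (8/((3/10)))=65600/1881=34.88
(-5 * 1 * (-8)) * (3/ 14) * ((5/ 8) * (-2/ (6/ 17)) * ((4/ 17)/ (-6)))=1.19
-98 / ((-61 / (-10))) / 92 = -245 / 1403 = -0.17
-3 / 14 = -0.21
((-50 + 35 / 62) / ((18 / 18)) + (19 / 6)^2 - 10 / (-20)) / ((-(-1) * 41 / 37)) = -1606577 / 45756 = -35.11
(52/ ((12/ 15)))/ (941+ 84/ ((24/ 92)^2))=15/ 502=0.03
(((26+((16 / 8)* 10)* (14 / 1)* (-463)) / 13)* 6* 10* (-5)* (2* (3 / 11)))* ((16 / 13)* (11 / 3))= 7362688.76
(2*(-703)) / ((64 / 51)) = -1120.41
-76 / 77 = -0.99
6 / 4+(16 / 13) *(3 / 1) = 135 / 26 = 5.19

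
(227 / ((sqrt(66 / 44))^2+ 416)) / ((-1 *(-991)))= 454 / 827485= 0.00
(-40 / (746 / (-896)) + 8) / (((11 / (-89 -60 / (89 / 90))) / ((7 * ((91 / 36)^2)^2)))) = -506320961569787 / 2323258848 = -217935.66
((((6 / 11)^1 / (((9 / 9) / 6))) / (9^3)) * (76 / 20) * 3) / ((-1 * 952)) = -19 / 353430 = -0.00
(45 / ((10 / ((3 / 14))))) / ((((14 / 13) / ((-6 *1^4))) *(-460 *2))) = 1053 / 180320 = 0.01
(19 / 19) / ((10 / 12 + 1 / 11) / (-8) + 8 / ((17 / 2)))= 8976 / 7411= 1.21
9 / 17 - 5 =-76 / 17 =-4.47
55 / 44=5 / 4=1.25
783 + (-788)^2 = 621727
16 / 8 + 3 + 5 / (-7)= 30 / 7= 4.29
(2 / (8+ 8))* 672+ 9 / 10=849 / 10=84.90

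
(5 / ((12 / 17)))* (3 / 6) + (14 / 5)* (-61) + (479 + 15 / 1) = 39209 / 120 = 326.74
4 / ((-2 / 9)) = -18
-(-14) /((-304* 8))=-7 /1216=-0.01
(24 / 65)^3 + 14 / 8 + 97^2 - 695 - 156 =9402940671 / 1098500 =8559.80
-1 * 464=-464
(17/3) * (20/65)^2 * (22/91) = 5984/46137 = 0.13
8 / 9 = 0.89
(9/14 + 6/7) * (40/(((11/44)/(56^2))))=752640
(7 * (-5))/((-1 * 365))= 7/73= 0.10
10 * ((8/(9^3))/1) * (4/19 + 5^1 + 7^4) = 264.06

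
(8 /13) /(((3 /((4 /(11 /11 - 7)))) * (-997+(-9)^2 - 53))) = 16 /113373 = 0.00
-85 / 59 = -1.44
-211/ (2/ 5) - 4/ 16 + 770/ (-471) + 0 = -997361/ 1884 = -529.38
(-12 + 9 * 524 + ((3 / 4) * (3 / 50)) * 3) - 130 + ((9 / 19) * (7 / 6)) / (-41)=712648133 / 155800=4574.12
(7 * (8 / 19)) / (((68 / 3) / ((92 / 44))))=966 / 3553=0.27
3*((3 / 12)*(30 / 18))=5 / 4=1.25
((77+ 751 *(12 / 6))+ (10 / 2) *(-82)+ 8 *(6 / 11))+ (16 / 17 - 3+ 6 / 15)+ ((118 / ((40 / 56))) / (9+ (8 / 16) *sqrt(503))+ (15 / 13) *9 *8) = 1652 *sqrt(503) / 895+ 2657796872 / 2175745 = 1262.95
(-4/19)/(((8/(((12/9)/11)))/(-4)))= 8/627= 0.01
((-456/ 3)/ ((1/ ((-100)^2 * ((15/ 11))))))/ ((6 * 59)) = -3800000/ 649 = -5855.16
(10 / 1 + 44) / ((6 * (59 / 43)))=387 / 59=6.56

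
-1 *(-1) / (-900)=-1 / 900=-0.00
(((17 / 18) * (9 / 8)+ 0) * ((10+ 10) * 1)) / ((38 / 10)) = 5.59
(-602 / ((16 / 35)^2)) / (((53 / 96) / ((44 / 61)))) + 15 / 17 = -206806230 / 54961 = -3762.78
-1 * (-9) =9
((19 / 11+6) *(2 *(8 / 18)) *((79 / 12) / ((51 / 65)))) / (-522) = -25675 / 232551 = -0.11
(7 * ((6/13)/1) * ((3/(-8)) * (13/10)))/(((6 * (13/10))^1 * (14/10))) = -15/104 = -0.14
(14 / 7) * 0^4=0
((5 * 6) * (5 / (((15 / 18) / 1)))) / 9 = 20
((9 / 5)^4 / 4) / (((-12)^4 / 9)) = 729 / 640000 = 0.00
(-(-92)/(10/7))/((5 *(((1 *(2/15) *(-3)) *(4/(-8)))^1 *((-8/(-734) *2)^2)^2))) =2920721402081/10240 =285226699.42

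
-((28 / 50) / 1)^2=-196 / 625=-0.31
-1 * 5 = -5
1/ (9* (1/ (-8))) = -8/ 9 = -0.89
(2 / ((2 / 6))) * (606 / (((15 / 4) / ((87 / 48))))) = 8787 / 5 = 1757.40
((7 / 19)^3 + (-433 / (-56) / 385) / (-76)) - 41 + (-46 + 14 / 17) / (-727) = -298916565169647 / 7310597657440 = -40.89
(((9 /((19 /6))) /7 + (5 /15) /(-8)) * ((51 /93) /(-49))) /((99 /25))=-494275 /480016152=-0.00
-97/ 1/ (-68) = 97/ 68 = 1.43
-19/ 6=-3.17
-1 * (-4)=4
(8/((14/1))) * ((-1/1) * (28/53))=-16/53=-0.30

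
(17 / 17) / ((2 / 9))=9 / 2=4.50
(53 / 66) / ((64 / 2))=53 / 2112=0.03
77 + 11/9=704/9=78.22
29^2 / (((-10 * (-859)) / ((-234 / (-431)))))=98397 / 1851145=0.05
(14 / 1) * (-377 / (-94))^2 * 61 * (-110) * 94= -6675799130 / 47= -142038279.36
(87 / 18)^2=841 / 36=23.36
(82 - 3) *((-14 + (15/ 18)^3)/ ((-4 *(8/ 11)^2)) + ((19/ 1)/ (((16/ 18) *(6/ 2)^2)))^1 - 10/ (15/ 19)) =-311.89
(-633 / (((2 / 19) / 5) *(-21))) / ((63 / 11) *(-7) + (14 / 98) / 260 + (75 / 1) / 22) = -28664350 / 734359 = -39.03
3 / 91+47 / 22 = 4343 / 2002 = 2.17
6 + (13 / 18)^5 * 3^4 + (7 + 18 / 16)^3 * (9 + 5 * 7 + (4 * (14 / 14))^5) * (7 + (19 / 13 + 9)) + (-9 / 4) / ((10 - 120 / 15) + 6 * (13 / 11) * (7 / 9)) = 28935033990187 / 2892672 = 10002874.16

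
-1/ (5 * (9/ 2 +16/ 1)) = -2/ 205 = -0.01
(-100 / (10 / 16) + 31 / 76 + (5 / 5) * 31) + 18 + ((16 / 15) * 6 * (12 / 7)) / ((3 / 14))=-22569 / 380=-59.39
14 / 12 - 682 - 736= -1416.83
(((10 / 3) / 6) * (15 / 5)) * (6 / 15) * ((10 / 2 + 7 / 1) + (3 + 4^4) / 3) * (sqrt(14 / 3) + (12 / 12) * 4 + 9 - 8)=590 * sqrt(42) / 27 + 2950 / 9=469.39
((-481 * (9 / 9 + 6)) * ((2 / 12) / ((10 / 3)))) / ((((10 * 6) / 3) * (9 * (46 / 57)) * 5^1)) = -63973 / 276000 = -0.23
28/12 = 7/3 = 2.33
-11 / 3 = -3.67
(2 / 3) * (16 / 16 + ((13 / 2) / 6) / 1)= 25 / 18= 1.39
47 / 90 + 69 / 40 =809 / 360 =2.25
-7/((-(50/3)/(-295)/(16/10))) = -4956/25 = -198.24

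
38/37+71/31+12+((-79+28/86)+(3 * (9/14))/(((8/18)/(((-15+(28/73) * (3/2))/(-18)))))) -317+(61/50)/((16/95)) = -1490551393721/4032484960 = -369.64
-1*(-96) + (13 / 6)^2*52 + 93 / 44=135521 / 396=342.22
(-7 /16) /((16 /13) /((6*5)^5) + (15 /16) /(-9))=69103125 /16453117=4.20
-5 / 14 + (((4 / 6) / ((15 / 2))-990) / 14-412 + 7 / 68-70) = -11844449 / 21420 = -552.96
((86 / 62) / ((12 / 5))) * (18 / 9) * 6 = 215 / 31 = 6.94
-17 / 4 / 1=-17 / 4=-4.25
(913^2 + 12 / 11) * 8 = 73354168 / 11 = 6668560.73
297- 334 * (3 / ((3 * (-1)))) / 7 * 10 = 774.14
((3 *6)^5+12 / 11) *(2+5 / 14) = 31177890 / 7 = 4453984.29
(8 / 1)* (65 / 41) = 520 / 41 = 12.68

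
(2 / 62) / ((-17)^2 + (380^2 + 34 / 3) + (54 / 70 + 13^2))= 105 / 471552191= 0.00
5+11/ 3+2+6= 50/ 3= 16.67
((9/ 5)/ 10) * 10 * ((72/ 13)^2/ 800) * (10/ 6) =486/ 4225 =0.12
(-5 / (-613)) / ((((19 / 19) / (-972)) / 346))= -1681560 / 613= -2743.16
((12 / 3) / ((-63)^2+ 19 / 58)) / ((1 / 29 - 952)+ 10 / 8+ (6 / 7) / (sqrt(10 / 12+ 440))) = -128219785907360 / 120965793904718945043 - 1005217024*sqrt(30) / 120965793904718945043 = -0.00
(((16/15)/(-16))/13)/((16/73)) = -73/3120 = -0.02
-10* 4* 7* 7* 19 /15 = -7448 /3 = -2482.67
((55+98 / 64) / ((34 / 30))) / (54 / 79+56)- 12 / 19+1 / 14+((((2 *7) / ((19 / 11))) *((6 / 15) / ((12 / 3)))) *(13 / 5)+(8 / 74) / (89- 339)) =3636424774053 / 1498464184000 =2.43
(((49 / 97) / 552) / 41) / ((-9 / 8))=-49 / 2469717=-0.00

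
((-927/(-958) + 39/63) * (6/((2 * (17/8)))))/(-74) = -63842/2109037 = -0.03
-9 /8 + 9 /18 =-5 /8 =-0.62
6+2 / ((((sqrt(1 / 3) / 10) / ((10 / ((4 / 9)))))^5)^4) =13058488324383735539781791885616257786750793457031256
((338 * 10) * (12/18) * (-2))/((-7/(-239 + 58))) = -2447120/21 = -116529.52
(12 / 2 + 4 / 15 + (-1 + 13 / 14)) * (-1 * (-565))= 147013 / 42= 3500.31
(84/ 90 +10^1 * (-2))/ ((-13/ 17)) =374/ 15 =24.93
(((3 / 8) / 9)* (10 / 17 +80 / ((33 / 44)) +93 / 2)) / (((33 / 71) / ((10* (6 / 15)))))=1113493 / 20196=55.13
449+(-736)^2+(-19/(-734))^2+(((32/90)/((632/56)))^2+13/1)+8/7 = 25840217053023722623/47661682578300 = 542159.14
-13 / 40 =-0.32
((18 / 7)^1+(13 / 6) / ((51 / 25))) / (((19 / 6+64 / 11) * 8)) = 85613 / 1693608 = 0.05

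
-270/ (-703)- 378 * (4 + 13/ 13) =-1328400/ 703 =-1889.62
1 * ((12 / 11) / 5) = 12 / 55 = 0.22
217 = 217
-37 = -37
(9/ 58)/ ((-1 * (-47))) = 9/ 2726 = 0.00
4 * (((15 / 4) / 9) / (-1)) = -5 / 3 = -1.67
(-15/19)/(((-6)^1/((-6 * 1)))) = -15/19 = -0.79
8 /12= 2 /3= 0.67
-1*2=-2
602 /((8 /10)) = 1505 /2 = 752.50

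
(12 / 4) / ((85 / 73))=219 / 85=2.58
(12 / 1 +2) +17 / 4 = 73 / 4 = 18.25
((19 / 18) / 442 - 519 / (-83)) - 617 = -610.74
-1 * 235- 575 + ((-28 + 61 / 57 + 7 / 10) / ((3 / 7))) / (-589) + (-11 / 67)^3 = -245339507252299 / 302925485970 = -809.90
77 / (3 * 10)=77 / 30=2.57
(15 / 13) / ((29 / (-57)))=-2.27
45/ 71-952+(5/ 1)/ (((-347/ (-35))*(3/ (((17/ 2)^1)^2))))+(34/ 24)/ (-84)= -939.24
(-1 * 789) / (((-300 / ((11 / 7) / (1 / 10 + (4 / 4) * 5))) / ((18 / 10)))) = 8679 / 5950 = 1.46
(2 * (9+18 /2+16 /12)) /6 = 58 /9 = 6.44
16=16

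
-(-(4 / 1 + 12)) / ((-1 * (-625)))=16 / 625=0.03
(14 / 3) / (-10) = -7 / 15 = -0.47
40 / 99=0.40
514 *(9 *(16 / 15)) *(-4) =-98688 / 5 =-19737.60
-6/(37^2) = -6/1369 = -0.00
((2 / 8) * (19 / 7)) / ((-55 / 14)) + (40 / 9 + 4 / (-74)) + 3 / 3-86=-2959057 / 36630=-80.78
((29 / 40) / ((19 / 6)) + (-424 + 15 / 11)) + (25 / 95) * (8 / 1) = -1756863 / 4180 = -420.30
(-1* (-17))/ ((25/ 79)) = 1343/ 25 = 53.72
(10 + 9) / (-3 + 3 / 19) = -361 / 54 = -6.69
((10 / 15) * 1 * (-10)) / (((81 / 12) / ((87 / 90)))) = -232 / 243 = -0.95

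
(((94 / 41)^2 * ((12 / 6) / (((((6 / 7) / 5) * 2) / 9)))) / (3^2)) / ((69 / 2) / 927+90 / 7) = 222976460 / 93767861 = 2.38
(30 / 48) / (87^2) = 5 / 60552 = 0.00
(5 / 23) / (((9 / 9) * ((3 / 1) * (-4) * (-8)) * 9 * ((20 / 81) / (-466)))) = -699 / 1472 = -0.47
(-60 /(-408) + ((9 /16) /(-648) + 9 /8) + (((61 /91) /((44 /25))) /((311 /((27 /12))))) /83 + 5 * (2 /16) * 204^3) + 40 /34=2685002406673204235 /506027313792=5306042.45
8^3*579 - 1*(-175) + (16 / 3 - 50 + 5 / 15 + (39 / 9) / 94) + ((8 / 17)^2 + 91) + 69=8061209887 / 27166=296738.93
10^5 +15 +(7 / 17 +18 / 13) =100016.80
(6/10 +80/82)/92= 323/18860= 0.02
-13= -13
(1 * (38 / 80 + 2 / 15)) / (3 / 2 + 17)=73 / 2220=0.03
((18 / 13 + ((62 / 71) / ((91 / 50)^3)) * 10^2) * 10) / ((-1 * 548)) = -2122704565 / 7329985117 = -0.29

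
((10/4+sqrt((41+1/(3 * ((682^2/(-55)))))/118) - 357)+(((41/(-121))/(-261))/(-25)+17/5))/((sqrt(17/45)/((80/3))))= -4435236296 * sqrt(85)/2684385+380 * sqrt(4768572930)/1026069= -15207.28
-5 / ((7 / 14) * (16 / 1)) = -5 / 8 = -0.62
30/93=10/31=0.32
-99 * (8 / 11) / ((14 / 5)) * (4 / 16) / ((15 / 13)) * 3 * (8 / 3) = -312 / 7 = -44.57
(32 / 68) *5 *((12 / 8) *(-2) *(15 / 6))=-300 / 17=-17.65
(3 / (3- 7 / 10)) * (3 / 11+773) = 1008.62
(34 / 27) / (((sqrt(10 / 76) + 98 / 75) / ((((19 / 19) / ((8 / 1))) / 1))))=395675 / 3031443-10625 * sqrt(190) / 4041924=0.09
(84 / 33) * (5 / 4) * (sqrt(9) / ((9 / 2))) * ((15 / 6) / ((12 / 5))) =875 / 396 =2.21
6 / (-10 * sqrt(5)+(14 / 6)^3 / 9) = -3542940 * sqrt(5) / 29406851 -500094 / 29406851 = -0.29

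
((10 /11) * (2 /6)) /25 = 2 /165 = 0.01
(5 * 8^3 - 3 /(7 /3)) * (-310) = -5552410 /7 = -793201.43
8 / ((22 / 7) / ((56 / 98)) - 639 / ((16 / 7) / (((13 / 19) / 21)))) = -2432 / 1097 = -2.22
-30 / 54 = -5 / 9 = -0.56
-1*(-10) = 10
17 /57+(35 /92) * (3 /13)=26317 /68172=0.39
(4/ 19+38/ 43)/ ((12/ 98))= 7301/ 817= 8.94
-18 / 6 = -3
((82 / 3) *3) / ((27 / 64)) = 5248 / 27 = 194.37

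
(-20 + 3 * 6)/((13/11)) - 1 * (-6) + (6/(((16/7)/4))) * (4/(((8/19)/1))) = 5411/52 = 104.06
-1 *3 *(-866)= 2598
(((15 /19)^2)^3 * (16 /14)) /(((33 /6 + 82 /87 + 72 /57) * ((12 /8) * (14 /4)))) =845640000 /123634099169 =0.01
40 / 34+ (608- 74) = 9098 / 17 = 535.18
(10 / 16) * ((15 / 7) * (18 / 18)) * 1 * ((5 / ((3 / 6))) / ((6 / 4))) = 125 / 14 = 8.93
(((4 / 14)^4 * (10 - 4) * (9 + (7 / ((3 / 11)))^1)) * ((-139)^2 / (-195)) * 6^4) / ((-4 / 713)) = 380875336704 / 12005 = 31726392.06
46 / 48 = 23 / 24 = 0.96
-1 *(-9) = 9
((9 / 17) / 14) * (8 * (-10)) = -360 / 119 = -3.03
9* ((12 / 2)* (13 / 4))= 351 / 2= 175.50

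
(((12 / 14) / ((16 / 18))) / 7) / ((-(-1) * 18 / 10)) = 15 / 196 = 0.08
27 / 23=1.17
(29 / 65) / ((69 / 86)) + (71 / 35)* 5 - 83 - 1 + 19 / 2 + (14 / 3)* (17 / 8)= -2255601 / 41860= -53.88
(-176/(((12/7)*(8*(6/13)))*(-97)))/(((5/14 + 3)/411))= 959959/27354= 35.09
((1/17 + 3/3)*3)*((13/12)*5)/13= 45/34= 1.32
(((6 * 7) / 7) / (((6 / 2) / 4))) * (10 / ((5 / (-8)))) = -128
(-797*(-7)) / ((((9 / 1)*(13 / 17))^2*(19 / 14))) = 22572634 / 260091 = 86.79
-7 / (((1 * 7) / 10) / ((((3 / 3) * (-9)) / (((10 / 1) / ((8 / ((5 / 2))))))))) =144 / 5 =28.80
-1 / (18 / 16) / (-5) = 8 / 45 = 0.18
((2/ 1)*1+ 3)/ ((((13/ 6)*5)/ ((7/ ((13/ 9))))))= 378/ 169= 2.24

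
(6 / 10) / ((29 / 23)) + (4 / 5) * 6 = 153 / 29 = 5.28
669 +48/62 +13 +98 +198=30342/31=978.77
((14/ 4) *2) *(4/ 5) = 28/ 5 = 5.60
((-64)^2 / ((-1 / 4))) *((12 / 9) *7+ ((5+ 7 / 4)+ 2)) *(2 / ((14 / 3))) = -126976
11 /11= 1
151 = 151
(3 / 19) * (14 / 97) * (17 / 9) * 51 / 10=0.22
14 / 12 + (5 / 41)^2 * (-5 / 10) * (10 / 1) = 11017 / 10086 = 1.09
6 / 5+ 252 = 1266 / 5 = 253.20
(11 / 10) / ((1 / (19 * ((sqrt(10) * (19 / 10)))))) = 3971 * sqrt(10) / 100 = 125.57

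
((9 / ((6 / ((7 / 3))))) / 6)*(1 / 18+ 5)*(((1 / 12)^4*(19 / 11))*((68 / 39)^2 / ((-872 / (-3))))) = 269059 / 104720698368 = 0.00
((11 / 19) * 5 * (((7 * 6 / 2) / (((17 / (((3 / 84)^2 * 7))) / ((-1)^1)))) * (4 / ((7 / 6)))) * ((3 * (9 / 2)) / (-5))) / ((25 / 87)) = 232551 / 226100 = 1.03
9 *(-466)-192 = -4386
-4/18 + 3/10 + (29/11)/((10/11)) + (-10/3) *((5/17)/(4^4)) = 2.97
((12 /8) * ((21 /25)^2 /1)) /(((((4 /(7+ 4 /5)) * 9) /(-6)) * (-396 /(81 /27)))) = 5733 /550000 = 0.01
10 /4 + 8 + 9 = 39 /2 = 19.50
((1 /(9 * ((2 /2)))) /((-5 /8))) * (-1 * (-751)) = -6008 /45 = -133.51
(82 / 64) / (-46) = -41 / 1472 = -0.03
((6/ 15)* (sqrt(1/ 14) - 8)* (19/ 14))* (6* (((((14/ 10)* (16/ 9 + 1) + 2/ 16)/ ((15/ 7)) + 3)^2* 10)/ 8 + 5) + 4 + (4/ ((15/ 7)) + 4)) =-644085427/ 680400 + 644085427* sqrt(14)/ 76204800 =-915.00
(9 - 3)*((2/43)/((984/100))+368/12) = 324442/1763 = 184.03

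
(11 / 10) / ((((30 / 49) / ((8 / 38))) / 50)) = 1078 / 57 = 18.91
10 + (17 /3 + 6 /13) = 629 /39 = 16.13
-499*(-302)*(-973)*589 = -86364571706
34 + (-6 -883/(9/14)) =-12110/9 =-1345.56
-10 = -10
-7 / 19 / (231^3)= -1 / 33457347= -0.00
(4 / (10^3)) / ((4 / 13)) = 13 / 1000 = 0.01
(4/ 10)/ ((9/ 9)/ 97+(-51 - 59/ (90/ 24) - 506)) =-291/ 416656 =-0.00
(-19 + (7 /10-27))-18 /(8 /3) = -1041 /20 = -52.05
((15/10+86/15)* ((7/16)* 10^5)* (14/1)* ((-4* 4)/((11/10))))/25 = -85064000/33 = -2577696.97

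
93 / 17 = 5.47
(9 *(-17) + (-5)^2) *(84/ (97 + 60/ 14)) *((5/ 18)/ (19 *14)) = -4480/ 40413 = -0.11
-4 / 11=-0.36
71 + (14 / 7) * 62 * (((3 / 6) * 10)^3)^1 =15571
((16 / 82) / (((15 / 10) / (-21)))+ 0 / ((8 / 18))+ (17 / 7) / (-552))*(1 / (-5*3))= 86693 / 475272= 0.18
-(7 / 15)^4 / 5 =-2401 / 253125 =-0.01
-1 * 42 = -42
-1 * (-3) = 3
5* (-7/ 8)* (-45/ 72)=175/ 64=2.73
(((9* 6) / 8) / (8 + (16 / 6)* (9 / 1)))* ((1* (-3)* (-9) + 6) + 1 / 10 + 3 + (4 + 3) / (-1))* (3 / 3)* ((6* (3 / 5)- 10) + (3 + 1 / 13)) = -20.40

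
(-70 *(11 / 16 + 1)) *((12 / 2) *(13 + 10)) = -16301.25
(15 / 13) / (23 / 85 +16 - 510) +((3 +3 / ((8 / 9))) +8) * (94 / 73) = 982812985 / 53102244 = 18.51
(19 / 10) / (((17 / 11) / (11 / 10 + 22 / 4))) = 6897 / 850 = 8.11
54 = 54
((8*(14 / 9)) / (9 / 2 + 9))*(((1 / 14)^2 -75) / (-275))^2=432121202 / 6303268125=0.07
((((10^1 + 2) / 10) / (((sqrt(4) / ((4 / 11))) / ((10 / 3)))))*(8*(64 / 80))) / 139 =0.03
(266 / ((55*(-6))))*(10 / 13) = -266 / 429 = -0.62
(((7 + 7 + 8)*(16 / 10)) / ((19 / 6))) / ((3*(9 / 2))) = 704 / 855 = 0.82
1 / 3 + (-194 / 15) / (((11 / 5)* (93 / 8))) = -529 / 3069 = -0.17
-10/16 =-5/8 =-0.62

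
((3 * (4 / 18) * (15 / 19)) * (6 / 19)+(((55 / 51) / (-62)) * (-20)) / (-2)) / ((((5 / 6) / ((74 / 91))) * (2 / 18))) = -0.07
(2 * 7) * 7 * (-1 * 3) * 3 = -882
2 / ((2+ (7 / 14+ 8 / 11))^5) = 10307264 / 1804229351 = 0.01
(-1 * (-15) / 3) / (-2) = -5 / 2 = -2.50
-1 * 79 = -79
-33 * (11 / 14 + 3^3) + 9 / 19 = -243777 / 266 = -916.45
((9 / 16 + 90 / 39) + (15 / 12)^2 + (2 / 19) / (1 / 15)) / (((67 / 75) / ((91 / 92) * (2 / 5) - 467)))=-19122636015 / 6090032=-3139.99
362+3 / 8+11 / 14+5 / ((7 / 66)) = 22977 / 56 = 410.30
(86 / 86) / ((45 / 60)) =4 / 3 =1.33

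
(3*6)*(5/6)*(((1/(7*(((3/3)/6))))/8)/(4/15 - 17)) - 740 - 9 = -749.10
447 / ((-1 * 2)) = -447 / 2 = -223.50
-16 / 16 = -1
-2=-2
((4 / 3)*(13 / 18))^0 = 1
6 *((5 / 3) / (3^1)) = 10 / 3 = 3.33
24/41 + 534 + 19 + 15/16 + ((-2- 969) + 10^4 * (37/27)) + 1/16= 14709029/1107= 13287.29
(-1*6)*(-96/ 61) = 576/ 61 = 9.44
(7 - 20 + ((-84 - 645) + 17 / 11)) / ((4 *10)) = -1629 / 88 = -18.51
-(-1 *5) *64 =320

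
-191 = -191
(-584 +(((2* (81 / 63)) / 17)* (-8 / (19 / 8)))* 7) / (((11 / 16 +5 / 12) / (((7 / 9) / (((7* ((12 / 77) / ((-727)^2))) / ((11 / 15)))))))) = -339837906129568 / 2311065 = -147048181.74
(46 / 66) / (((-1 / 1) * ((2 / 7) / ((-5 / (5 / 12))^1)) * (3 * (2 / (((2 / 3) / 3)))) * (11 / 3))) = 322 / 1089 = 0.30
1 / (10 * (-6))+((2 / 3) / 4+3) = 63 / 20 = 3.15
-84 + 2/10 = -419/5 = -83.80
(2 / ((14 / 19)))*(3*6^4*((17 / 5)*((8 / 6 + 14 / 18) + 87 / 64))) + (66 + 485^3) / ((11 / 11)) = 15989220019 / 140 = 114208714.42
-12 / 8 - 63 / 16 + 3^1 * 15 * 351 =15789.56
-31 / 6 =-5.17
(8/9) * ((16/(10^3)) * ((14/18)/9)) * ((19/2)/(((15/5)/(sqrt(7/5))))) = 1064 * sqrt(35)/1366875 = 0.00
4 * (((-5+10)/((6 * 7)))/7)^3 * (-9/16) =-125/11294304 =-0.00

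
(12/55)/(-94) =-6/2585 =-0.00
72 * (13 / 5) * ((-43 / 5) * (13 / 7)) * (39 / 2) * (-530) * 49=7570528056 / 5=1514105611.20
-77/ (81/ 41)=-3157/ 81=-38.98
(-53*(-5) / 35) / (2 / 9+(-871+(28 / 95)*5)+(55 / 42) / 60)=-24168 / 2774749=-0.01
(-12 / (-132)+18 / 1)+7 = 276 / 11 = 25.09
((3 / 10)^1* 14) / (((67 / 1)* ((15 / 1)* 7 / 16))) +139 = 232841 / 1675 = 139.01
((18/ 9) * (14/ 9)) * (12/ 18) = 56/ 27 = 2.07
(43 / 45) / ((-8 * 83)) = -43 / 29880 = -0.00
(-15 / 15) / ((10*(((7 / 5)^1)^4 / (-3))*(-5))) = -75 / 4802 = -0.02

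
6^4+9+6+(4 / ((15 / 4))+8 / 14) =137827 / 105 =1312.64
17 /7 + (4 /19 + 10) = 1681 /133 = 12.64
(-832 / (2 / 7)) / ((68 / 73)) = -53144 / 17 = -3126.12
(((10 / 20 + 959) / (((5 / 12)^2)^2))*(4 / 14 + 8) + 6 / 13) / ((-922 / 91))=-7500877509 / 288125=-26033.41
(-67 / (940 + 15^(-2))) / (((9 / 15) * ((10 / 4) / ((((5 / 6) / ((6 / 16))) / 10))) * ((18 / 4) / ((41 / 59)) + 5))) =-549400 / 597067323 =-0.00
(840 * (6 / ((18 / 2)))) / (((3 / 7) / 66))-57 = 86183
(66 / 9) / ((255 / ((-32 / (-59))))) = 704 / 45135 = 0.02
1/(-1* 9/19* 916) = -19/8244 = -0.00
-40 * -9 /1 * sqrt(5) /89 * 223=80280 * sqrt(5) /89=2016.98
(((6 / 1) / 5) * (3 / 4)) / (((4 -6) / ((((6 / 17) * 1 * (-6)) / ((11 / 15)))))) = 243 / 187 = 1.30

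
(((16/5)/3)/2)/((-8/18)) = -6/5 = -1.20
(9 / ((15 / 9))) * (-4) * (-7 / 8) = 189 / 10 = 18.90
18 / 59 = 0.31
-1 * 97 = -97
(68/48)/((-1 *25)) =-17/300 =-0.06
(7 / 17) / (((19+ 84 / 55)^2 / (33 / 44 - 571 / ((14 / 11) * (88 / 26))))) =-22327525 / 173351176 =-0.13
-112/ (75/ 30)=-224/ 5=-44.80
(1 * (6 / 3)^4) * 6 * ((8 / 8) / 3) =32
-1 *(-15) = 15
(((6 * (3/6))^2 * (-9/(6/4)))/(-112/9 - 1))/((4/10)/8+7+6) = 1080/3509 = 0.31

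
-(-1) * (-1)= -1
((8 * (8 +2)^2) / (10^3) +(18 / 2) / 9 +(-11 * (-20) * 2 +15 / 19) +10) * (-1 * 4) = -171984 / 95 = -1810.36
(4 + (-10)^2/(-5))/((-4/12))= 48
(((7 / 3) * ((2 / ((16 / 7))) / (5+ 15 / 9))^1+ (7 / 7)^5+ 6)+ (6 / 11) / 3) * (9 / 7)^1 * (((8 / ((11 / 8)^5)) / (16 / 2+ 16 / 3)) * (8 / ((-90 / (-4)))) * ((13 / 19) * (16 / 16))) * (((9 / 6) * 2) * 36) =909474988032 / 29452201625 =30.88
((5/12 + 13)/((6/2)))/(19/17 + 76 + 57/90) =13685/237918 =0.06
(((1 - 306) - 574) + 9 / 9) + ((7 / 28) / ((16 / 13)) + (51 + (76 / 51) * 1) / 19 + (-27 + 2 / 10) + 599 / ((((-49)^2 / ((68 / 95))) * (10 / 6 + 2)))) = -1477038647641 / 1637904576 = -901.79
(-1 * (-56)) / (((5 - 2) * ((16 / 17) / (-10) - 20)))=-170 / 183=-0.93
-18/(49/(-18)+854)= -324/15323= -0.02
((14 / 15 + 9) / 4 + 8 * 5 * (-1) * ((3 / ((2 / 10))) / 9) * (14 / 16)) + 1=-1097 / 20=-54.85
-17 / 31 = -0.55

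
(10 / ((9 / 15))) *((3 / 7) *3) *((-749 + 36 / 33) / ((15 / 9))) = -740430 / 77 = -9615.97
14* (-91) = -1274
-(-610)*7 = 4270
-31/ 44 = -0.70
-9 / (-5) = 9 / 5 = 1.80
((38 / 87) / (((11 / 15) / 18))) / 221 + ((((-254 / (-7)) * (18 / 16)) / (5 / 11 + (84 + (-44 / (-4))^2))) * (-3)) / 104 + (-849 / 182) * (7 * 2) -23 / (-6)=-6577371127211 / 107068241280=-61.43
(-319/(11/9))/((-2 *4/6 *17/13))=10179/68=149.69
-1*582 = -582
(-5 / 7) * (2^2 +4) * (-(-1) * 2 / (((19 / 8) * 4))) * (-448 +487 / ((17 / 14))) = 960 / 17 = 56.47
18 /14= 9 /7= 1.29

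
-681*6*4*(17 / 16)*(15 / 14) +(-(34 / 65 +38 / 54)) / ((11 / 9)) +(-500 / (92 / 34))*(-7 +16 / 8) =-24426919807 / 1381380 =-17682.98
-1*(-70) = 70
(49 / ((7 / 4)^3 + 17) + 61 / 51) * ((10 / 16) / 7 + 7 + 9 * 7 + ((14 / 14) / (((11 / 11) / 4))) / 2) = 332685133 / 1362312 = 244.21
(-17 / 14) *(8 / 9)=-68 / 63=-1.08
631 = 631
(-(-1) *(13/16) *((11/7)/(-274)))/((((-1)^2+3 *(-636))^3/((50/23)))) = 3575/2447476356090416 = 0.00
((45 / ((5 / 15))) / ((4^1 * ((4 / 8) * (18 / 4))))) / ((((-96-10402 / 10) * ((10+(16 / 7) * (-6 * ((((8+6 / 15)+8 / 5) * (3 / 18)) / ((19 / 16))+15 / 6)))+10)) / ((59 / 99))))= 2065 / 8801364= 0.00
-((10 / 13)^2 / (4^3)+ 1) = -2729 / 2704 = -1.01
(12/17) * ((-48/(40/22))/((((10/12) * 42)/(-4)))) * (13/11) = 7488/2975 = 2.52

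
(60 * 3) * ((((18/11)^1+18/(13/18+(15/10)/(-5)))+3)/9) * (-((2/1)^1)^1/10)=-39516/209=-189.07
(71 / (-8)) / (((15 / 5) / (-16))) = 142 / 3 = 47.33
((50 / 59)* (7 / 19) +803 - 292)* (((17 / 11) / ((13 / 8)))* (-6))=-467715696 / 160303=-2917.70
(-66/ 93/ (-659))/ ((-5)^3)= -22/ 2553625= -0.00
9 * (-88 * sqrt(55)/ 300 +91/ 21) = 39 - 66 * sqrt(55)/ 25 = 19.42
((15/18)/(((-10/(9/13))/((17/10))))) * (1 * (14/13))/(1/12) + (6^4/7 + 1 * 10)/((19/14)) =2288191/16055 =142.52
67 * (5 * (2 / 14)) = 335 / 7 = 47.86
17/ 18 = 0.94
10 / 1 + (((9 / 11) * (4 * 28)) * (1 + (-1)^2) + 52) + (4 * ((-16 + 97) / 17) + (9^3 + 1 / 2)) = 371693 / 374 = 993.83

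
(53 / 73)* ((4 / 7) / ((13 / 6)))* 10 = 12720 / 6643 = 1.91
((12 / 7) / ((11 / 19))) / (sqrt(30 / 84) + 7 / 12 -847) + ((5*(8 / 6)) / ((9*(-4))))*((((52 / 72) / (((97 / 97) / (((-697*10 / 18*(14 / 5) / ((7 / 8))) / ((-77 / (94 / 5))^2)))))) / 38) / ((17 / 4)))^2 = -4810387534581042917812912 / 202928313451254647728712625 -16416*sqrt(70) / 55605718091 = -0.02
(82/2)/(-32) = -41/32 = -1.28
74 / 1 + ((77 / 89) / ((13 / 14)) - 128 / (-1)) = 234792 / 1157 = 202.93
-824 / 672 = -103 / 84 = -1.23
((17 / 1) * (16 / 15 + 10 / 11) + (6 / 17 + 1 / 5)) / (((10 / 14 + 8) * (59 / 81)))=3619917 / 673013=5.38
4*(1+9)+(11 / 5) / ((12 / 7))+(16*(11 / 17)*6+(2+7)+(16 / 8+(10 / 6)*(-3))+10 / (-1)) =101389 / 1020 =99.40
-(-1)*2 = 2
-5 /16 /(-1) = 5 /16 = 0.31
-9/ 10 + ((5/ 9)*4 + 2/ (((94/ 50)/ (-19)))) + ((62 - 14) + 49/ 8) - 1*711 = -11433953/ 16920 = -675.77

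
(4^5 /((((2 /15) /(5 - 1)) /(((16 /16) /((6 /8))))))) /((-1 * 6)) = -20480 /3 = -6826.67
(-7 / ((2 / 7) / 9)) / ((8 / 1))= -441 / 16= -27.56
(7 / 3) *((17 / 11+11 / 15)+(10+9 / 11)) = 15127 / 495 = 30.56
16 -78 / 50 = 361 / 25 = 14.44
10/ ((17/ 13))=130/ 17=7.65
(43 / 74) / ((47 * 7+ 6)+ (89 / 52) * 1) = 1118 / 647833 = 0.00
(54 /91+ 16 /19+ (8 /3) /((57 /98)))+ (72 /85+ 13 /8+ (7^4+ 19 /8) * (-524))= -13325892733579 /10581480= -1259360.01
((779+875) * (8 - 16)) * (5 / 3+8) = -383728 / 3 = -127909.33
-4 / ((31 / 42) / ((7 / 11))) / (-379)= 1176 / 129239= 0.01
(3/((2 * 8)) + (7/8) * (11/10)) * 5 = 23/4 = 5.75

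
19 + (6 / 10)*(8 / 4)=20.20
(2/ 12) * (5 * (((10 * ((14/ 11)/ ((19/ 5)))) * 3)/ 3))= 1750/ 627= 2.79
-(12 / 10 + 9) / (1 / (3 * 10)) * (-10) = 3060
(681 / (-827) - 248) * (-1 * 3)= 617331 / 827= 746.47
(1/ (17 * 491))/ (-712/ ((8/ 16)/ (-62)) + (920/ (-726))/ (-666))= 120879/ 89080564443554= 0.00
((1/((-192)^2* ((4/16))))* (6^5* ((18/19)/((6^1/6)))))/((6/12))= 243/152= 1.60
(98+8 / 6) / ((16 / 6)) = 149 / 4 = 37.25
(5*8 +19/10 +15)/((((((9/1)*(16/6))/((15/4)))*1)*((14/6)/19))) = 32433/448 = 72.40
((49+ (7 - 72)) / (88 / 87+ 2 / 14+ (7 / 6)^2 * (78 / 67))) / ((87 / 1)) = -0.07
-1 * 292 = -292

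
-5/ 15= -1/ 3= -0.33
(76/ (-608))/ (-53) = 0.00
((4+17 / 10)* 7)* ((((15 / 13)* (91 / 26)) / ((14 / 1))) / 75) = 399 / 2600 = 0.15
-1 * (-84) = 84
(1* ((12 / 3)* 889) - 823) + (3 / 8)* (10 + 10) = 2740.50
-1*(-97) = 97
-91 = -91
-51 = -51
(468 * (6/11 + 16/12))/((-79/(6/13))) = -4464/869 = -5.14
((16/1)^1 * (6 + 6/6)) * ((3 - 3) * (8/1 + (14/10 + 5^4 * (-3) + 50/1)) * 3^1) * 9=0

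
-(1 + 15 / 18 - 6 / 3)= 1 / 6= 0.17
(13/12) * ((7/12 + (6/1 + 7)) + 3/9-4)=1547/144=10.74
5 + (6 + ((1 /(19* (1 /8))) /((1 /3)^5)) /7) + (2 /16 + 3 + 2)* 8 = 8860 /133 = 66.62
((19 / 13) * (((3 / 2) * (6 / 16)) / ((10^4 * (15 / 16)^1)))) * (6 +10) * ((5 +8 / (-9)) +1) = 874 / 121875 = 0.01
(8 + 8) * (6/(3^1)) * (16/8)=64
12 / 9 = 4 / 3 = 1.33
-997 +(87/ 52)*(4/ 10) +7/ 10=-995.63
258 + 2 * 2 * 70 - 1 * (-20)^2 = 138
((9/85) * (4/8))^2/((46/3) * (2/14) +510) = 1701/310848400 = 0.00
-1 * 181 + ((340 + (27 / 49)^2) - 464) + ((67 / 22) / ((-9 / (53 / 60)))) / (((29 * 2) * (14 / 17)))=-1008190959961 / 3308770080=-304.70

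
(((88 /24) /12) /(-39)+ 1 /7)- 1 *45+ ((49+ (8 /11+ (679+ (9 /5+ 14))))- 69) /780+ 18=-70267273 /2702700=-26.00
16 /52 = 4 /13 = 0.31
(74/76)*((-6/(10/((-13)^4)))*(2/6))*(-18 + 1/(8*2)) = 303289259/3040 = 99766.20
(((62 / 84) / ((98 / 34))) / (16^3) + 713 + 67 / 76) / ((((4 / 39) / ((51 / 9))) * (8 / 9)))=75805141251099 / 1708392448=44372.21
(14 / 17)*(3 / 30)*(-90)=-7.41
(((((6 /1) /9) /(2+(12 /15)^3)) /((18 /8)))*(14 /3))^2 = 49000000 /161722089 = 0.30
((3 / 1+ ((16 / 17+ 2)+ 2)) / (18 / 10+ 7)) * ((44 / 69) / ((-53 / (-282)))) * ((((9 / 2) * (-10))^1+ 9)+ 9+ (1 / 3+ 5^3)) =301.08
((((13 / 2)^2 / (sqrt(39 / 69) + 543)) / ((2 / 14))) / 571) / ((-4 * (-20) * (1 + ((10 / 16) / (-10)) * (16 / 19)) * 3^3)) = 93571751 / 200737154568960 - 22477 * sqrt(299) / 602211463706880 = 0.00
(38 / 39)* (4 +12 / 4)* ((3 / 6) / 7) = 0.49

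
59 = 59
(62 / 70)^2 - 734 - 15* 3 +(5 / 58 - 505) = -91166337 / 71050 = -1283.13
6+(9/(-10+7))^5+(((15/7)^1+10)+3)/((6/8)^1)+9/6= -9043/42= -215.31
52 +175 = 227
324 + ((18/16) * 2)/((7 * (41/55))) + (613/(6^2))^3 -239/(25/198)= 1127686492091/334756800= 3368.67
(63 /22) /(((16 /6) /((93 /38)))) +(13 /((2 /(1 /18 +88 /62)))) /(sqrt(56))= 10699 *sqrt(14) /31248 +17577 /6688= 3.91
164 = 164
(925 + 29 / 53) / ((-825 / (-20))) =22.44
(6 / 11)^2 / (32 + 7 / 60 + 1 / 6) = 2160 / 234377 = 0.01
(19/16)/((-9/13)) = -1.72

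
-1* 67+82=15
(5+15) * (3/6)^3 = 5/2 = 2.50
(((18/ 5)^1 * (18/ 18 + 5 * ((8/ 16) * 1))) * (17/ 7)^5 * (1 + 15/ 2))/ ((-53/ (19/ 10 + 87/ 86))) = -67995531873/ 136796975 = -497.05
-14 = -14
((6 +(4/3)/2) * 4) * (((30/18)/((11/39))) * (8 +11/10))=47320/33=1433.94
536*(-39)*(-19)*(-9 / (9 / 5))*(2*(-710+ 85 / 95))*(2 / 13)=433291680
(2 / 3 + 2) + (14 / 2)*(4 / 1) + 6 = 110 / 3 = 36.67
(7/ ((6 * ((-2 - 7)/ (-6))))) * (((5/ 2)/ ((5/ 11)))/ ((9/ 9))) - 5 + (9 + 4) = 221/ 18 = 12.28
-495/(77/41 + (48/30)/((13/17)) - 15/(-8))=-1172600/13847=-84.68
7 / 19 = 0.37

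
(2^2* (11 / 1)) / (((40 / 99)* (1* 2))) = 1089 / 20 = 54.45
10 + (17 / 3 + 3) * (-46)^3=-2530706 / 3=-843568.67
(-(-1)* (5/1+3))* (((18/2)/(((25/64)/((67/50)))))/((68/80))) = 617472/2125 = 290.58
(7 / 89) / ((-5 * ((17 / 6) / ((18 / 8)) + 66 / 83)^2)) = -35154567 / 9432583120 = -0.00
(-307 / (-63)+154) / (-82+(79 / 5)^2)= 0.95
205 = 205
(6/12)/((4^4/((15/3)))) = 5/512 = 0.01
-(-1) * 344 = 344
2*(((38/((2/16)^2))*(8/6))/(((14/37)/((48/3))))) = 5758976/21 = 274236.95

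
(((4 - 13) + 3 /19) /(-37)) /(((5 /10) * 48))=7 /703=0.01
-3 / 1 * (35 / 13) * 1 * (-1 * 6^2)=3780 / 13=290.77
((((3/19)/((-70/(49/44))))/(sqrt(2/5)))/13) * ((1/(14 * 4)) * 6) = -9 * sqrt(10)/869440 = -0.00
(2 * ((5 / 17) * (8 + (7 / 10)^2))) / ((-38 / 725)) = -123105 / 1292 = -95.28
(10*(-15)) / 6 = -25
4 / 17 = 0.24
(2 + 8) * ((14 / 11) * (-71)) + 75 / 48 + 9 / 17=-901.54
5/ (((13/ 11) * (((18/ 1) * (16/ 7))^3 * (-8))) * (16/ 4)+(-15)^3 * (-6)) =-18865/ 9860951502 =-0.00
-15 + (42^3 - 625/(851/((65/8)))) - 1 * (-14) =504343671/6808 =74081.03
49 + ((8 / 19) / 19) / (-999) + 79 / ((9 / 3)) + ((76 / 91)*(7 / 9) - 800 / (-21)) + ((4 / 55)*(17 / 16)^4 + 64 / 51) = 58029414121508213 / 502742537256960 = 115.43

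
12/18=0.67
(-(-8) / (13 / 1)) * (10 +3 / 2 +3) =116 / 13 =8.92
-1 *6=-6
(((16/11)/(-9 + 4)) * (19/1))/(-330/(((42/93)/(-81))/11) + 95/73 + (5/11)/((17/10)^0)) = -155344/18298271325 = -0.00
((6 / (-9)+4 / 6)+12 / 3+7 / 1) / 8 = 11 / 8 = 1.38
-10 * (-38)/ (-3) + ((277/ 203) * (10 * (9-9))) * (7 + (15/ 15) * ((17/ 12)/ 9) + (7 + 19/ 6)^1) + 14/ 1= -338/ 3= -112.67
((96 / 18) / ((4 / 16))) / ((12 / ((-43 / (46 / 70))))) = -24080 / 207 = -116.33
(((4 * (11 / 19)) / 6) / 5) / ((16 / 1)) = 0.00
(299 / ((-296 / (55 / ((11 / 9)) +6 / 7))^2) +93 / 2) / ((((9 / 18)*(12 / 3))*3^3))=76814105 / 77277312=0.99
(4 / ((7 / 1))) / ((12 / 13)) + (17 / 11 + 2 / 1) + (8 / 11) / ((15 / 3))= 4978 / 1155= 4.31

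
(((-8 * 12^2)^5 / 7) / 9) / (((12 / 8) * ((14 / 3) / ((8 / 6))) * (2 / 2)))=-300578991243264 / 49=-6134265127413.55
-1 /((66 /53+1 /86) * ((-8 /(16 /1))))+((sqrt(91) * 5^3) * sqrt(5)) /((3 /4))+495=2844971 /5729+500 * sqrt(455) /3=4051.71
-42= -42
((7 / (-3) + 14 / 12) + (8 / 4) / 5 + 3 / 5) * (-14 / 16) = 7 / 48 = 0.15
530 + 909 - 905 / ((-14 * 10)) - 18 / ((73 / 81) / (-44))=4750785 / 2044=2324.26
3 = 3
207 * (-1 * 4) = -828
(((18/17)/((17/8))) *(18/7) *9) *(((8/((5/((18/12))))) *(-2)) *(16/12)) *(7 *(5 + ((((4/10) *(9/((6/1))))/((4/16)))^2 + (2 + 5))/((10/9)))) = -1538155008/180625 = -8515.74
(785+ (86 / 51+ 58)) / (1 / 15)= 215395 / 17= 12670.29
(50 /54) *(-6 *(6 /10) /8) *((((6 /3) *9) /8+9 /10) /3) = -7 /16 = -0.44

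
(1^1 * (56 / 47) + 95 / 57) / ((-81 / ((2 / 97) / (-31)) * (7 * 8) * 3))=13 / 93058308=0.00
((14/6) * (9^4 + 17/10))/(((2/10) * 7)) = 65627/6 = 10937.83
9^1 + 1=10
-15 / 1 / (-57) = 5 / 19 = 0.26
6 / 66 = 1 / 11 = 0.09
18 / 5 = 3.60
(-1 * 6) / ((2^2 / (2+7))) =-27 / 2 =-13.50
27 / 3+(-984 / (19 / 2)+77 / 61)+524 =499162 / 1159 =430.68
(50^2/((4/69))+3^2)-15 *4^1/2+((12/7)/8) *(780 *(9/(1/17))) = 480738/7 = 68676.86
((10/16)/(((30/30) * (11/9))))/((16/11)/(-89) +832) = 1335/2172032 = 0.00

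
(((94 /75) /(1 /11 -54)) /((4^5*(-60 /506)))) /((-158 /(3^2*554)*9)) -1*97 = -5234907399877 /53967744000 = -97.00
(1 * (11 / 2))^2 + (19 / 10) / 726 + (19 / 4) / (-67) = 14680993 / 486420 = 30.18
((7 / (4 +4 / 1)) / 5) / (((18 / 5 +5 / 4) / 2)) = 0.07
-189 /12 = -63 /4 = -15.75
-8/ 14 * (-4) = 16/ 7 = 2.29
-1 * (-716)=716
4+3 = 7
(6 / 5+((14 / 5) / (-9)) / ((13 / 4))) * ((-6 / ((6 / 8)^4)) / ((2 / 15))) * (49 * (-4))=32413696 / 1053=30782.24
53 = 53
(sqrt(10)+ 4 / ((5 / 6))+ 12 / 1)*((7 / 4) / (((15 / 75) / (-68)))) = -9996 - 595*sqrt(10) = -11877.56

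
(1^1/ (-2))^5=-0.03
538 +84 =622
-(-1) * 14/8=7/4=1.75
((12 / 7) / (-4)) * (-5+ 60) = -165 / 7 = -23.57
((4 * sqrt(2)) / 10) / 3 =2 * sqrt(2) / 15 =0.19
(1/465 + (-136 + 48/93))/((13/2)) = -125998/6045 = -20.84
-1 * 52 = -52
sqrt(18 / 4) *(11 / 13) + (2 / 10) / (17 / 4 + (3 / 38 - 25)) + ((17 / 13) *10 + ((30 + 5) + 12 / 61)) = 33 *sqrt(2) / 26 + 300636987 / 6229015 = 50.06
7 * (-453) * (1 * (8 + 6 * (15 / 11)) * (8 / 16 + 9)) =-5362161 / 11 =-487469.18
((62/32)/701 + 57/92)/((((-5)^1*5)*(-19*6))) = 160541/735208800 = 0.00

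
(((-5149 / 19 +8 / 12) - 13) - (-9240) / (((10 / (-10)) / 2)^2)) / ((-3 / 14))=-1540420 / 9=-171157.78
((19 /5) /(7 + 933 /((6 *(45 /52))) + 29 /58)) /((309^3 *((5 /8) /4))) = 1216 /276137576535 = 0.00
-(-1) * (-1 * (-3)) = 3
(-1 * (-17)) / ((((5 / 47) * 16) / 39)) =31161 / 80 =389.51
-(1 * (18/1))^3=-5832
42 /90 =7 /15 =0.47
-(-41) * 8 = 328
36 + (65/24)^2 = 24961/576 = 43.34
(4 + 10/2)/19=9/19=0.47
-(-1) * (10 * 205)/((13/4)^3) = 131200/2197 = 59.72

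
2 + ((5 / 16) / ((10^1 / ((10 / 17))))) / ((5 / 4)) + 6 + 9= 1157 / 68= 17.01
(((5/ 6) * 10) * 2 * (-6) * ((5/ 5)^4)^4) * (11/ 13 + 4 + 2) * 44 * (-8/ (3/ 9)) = 9398400/ 13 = 722953.85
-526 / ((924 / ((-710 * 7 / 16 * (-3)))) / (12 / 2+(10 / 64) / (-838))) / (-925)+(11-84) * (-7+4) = 194219559883 / 873128960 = 222.44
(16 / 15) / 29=16 / 435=0.04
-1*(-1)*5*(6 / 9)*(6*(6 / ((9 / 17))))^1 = 680 / 3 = 226.67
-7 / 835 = -0.01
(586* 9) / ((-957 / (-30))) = 52740 / 319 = 165.33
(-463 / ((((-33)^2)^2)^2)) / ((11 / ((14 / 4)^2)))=-22687 / 61881979202604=-0.00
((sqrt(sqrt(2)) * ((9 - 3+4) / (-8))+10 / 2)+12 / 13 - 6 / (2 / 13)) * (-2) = 5 * 2^(1 / 4) / 2+860 / 13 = 69.13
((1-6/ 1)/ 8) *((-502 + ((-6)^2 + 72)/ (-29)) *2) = 36665/ 58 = 632.16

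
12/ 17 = 0.71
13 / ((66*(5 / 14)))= 91 / 165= 0.55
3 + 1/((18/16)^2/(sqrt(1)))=307/81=3.79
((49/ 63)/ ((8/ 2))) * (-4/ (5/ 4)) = -28/ 45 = -0.62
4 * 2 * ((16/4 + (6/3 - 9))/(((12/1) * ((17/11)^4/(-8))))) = 2.80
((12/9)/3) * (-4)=-16/9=-1.78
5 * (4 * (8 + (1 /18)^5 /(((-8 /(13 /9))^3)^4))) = 1466940415785320727501547255925 /9168377598658253818819510272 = 160.00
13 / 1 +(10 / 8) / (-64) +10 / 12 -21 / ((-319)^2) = 1079566321 / 78152448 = 13.81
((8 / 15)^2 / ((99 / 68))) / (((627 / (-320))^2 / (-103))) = -1836056576 / 350277939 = -5.24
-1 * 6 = -6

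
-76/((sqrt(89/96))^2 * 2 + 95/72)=-10944/457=-23.95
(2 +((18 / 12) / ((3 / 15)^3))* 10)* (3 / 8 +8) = 125759 / 8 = 15719.88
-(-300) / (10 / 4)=120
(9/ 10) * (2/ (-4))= -9/ 20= -0.45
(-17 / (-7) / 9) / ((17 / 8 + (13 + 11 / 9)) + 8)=136 / 12271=0.01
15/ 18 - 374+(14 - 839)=-7189/ 6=-1198.17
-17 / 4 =-4.25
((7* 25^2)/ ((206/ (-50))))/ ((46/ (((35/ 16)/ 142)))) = -3828125/ 10764736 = -0.36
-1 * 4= -4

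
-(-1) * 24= 24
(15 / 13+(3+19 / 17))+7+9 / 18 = 5645 / 442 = 12.77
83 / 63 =1.32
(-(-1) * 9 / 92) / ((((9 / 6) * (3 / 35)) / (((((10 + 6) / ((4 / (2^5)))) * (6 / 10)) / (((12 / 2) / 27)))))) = 6048 / 23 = 262.96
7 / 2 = 3.50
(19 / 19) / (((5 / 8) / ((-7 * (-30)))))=336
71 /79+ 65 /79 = 136 /79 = 1.72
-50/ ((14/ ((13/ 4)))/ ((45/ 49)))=-14625/ 1372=-10.66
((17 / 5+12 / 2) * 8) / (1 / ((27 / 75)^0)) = 376 / 5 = 75.20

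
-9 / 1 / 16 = -9 / 16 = -0.56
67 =67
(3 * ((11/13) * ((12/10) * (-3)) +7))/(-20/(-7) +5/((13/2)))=1799/550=3.27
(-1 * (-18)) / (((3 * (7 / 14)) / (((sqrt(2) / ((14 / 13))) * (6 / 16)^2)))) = 351 * sqrt(2) / 224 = 2.22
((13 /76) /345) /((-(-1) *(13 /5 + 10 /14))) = 91 /608304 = 0.00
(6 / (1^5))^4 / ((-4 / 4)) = -1296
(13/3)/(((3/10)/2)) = 28.89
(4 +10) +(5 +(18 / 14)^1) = 142 / 7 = 20.29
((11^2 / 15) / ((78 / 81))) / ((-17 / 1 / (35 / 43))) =-7623 / 19006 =-0.40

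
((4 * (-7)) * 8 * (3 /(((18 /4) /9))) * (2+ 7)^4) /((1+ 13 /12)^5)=-2194196594688 /9765625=-224685.73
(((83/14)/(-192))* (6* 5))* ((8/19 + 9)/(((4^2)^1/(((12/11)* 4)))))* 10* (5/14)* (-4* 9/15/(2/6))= 10028475/163856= 61.20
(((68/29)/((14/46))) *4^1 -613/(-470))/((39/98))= 21453313/265785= 80.72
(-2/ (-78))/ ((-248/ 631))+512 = 4951433/ 9672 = 511.93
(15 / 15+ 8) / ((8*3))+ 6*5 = 243 / 8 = 30.38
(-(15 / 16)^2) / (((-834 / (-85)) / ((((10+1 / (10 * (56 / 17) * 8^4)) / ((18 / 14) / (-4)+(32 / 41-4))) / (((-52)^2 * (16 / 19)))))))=0.00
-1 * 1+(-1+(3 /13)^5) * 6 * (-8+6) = 4081307 /371293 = 10.99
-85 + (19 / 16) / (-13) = -17699 / 208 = -85.09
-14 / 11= -1.27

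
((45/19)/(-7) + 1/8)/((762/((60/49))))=-1135/3310636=-0.00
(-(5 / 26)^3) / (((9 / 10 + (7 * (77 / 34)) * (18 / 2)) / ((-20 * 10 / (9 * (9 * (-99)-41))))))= -265625 / 224900632944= -0.00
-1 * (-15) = 15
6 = 6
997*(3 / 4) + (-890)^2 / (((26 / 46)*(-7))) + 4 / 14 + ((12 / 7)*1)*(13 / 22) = -199452.05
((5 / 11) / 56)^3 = 125 / 233744896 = 0.00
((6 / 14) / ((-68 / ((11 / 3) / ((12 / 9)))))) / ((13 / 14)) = -0.02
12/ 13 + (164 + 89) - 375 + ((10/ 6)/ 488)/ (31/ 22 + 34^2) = -29337653069/ 242305908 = -121.08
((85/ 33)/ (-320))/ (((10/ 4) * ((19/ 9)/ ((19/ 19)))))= -51/ 33440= -0.00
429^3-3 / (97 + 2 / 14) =53688440499 / 680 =78953588.97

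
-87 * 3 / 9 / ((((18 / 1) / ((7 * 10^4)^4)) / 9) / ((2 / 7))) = -99470000000000000000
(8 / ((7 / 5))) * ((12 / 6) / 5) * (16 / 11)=256 / 77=3.32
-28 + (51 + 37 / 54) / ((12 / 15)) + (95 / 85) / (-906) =20296585 / 554472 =36.61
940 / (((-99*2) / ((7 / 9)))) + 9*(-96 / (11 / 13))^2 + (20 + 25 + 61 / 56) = 63606813037 / 548856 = 115889.80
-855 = -855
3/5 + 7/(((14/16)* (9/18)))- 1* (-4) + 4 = 123/5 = 24.60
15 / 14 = 1.07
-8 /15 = -0.53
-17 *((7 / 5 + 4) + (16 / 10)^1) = -119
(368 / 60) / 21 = 92 / 315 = 0.29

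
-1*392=-392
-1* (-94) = 94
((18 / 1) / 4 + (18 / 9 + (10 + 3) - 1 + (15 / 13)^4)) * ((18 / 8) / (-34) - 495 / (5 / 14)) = -218290109535 / 7768592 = -28099.06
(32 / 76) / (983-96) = 8 / 16853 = 0.00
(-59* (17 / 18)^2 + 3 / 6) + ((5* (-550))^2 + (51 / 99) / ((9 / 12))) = 7562448.56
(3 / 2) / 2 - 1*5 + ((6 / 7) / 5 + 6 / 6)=-3.08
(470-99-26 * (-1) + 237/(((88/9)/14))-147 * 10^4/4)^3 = -4202589007031825692801/85184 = -49335426923269929.71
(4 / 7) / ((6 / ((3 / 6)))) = 1 / 21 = 0.05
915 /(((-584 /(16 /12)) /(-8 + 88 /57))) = 56120 /4161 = 13.49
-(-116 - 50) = 166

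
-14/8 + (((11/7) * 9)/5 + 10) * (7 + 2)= 15919/140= 113.71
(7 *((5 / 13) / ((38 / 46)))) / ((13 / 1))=805 / 3211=0.25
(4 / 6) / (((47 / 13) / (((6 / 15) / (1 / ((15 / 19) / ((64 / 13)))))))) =169 / 14288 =0.01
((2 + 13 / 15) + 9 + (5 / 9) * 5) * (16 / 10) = 5272 / 225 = 23.43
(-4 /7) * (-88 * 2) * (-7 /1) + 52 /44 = -7731 /11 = -702.82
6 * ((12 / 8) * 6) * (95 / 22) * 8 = 20520 / 11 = 1865.45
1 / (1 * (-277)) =-0.00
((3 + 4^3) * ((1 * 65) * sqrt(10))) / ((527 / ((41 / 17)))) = 178555 * sqrt(10) / 8959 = 63.02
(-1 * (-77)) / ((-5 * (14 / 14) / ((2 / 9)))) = -154 / 45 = -3.42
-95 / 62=-1.53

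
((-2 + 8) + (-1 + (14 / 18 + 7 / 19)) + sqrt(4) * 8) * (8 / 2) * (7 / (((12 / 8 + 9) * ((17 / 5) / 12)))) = 605920 / 2907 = 208.43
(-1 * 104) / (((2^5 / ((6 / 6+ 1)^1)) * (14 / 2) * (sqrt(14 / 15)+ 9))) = -1755 / 16814+ 13 * sqrt(210) / 16814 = -0.09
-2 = -2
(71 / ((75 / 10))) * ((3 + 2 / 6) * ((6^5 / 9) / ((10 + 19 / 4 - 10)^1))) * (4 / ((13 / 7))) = 3053568 / 247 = 12362.62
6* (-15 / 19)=-90 / 19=-4.74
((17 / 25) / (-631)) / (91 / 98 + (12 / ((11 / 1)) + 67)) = -2618 / 167672475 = -0.00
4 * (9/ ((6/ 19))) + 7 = 121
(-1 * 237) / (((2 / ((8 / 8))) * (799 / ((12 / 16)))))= -711 / 6392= -0.11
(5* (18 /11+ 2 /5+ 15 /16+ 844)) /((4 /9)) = 9528.46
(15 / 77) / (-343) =-15 / 26411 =-0.00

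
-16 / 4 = -4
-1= -1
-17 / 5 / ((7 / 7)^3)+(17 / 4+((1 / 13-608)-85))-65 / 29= -5235131 / 7540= -694.31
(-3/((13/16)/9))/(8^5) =-27/26624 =-0.00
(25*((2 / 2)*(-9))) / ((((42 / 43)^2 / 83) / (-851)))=3265010425 / 196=16658216.45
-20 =-20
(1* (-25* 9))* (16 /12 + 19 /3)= -1725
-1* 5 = -5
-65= -65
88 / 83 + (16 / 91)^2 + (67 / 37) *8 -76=-60.42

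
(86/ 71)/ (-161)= -86/ 11431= -0.01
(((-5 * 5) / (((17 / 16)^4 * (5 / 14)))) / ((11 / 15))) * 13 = -894566400 / 918731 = -973.70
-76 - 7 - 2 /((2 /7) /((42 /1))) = -377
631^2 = 398161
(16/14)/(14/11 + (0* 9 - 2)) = -11/7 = -1.57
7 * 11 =77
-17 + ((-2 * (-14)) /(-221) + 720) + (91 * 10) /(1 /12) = 2568655 /221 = 11622.87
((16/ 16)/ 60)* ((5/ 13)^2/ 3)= 5/ 6084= 0.00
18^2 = 324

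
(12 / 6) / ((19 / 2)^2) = 8 / 361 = 0.02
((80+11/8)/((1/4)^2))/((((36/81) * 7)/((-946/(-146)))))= 395901/146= 2711.65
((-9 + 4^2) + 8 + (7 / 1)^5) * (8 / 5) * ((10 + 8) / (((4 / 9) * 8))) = 681291 / 5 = 136258.20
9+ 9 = 18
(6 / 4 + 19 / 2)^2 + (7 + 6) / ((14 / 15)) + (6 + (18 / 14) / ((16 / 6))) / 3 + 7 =8069 / 56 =144.09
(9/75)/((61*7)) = 3/10675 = 0.00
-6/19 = -0.32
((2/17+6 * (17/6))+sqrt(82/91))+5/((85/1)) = sqrt(7462)/91+292/17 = 18.13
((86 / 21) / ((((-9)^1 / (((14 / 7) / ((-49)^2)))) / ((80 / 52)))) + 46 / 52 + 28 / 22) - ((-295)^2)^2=-982897116855771617 / 129783654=-7573350622.84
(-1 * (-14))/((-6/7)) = -49/3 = -16.33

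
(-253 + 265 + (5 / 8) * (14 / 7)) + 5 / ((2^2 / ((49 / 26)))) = 1623 / 104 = 15.61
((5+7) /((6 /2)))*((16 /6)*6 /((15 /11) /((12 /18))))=1408 /45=31.29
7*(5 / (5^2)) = 7 / 5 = 1.40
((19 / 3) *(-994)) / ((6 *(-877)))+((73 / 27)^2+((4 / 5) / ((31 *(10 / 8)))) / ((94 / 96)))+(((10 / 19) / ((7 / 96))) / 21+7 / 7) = 214015842477239 / 21680852912775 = 9.87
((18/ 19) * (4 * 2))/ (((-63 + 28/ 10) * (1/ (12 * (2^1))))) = -17280/ 5719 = -3.02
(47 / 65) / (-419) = -47 / 27235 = -0.00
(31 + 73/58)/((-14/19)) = -35549/812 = -43.78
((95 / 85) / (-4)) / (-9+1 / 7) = 133 / 4216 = 0.03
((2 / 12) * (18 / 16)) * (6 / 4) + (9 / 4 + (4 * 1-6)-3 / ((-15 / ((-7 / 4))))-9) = -8.82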